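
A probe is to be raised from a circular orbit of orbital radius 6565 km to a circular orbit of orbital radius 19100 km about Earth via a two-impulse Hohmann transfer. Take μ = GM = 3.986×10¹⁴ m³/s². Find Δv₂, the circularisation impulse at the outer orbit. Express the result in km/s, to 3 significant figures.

r₁ = 6565 km = 6.565×10⁶ m.
r₂ = 19100 km = 1.910×10⁷ m.
Transfer ellipse a_t = (r₁ + r₂)/2 = 1.283×10⁷ m.
At r₁: circular v_c1 = √(μ/r₁) = 7792 m/s; transfer-perigee v_p = √[μ(2/r₁ − 1/a_t)] = 9506 m/s.
At r₂: circular v_c2 = √(μ/r₂) = 4568 m/s; transfer-apogee v_a = √[μ(2/r₂ − 1/a_t)] = 3267 m/s.
Δv₂ = v_c2 − v_a = 1301 m/s.
= 1.301 km/s.

Δv ≈ 1.30 km/s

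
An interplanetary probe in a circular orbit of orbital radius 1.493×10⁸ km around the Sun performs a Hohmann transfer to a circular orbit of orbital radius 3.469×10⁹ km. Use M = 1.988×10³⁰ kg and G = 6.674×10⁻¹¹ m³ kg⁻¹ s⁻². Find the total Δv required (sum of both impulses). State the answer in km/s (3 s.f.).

Δv_total ≈ 15.9 km/s

μ = GM = 6.674×10⁻¹¹ × 1.988×10³⁰ = 1.327×10²⁰ m³/s².
r₁ = 1.493×10⁸ km = 1.493×10¹¹ m.
r₂ = 3.469×10⁹ km = 3.469×10¹² m.
Transfer ellipse a_t = (r₁ + r₂)/2 = 1.809×10¹² m.
At r₁: circular v_c1 = √(μ/r₁) = 29810 m/s; transfer-perihelion v_p = √[μ(2/r₁ − 1/a_t)] = 41280 m/s.
Δv₁ = v_p − v_c1 = 11470 m/s.
At r₂: circular v_c2 = √(μ/r₂) = 6184 m/s; transfer-aphelion v_a = √[μ(2/r₂ − 1/a_t)] = 1777 m/s.
Δv₂ = v_c2 − v_a = 4408 m/s.
Total Δv = Δv₁ + Δv₂ = 15880 m/s = 15.88 km/s.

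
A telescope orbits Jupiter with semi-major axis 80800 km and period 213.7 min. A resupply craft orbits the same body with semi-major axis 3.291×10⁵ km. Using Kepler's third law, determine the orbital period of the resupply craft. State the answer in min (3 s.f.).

T₂ ≈ 1760 min

Kepler's third law: T² ∝ a³, so T₂ = T₁ (a₂/a₁)^(3/2).
a₂/a₁ = 4.073, (a₂/a₁)^(3/2) = 8.220.
T₂ = 213.7 × 8.220 = 1757 min.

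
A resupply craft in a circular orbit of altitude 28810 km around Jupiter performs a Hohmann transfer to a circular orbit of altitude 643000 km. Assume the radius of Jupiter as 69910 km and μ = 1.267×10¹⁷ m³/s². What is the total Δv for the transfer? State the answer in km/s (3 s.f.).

r₁ = 69910 + 28810 = 98720 km = 9.8720×10⁷ m.
r₂ = 69910 + 643000 = 712910 km = 7.1291×10⁸ m.
Transfer ellipse a_t = (r₁ + r₂)/2 = 4.058×10⁸ m.
At r₁: circular v_c1 = √(μ/r₁) = 35820 m/s; transfer-perijove v_p = √[μ(2/r₁ − 1/a_t)] = 47480 m/s.
Δv₁ = v_p − v_c1 = 11660 m/s.
At r₂: circular v_c2 = √(μ/r₂) = 13330 m/s; transfer-apojove v_a = √[μ(2/r₂ − 1/a_t)] = 6575 m/s.
Δv₂ = v_c2 − v_a = 6756 m/s.
Total Δv = Δv₁ + Δv₂ = 18410 m/s = 18.41 km/s.

Δv_total ≈ 18.4 km/s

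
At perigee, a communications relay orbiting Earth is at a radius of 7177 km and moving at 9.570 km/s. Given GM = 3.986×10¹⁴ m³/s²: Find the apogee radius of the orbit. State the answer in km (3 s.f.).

r_p = 7.177×10⁶ m.
Specific energy ε = v²/2 − μ/r = -9.746×10⁶ J/kg, so a = −μ/(2ε) = 2.045×10⁷ m.
The apsides satisfy r_p + r_a = 2a, so the apogee radius is 2a − r_p = 3.372×10⁷ m = 33722 km.

apogee radius ≈ 33700 km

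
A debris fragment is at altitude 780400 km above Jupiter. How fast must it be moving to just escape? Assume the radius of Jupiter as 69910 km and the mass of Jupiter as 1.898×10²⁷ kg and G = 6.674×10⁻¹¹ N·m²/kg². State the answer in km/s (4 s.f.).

μ = GM = 6.674×10⁻¹¹ × 1.898×10²⁷ = 1.267×10¹⁷ m³/s².
r = 69910 + 780400 = 850310 km = 8.5031×10⁸ m.
Escape speed v_esc = √(2μ/r) = √(2 × 1.267×10¹⁷ / 8.503×10⁸) = √(2.979×10⁸) = 17260 m/s.
= 17.26 km/s.

v_esc ≈ 17.26 km/s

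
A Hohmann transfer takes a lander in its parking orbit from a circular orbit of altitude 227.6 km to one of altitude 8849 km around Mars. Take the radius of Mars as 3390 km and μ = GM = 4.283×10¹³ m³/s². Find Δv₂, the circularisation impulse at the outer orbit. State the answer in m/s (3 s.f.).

r₁ = 3390 + 227.6 = 3617.6 km = 3.6176×10⁶ m.
r₂ = 3390 + 8849 = 12239 km = 1.2239×10⁷ m.
Transfer ellipse a_t = (r₁ + r₂)/2 = 7.928×10⁶ m.
At r₁: circular v_c1 = √(μ/r₁) = 3441 m/s; transfer-periapsis v_p = √[μ(2/r₁ − 1/a_t)] = 4275 m/s.
At r₂: circular v_c2 = √(μ/r₂) = 1871 m/s; transfer-apoapsis v_a = √[μ(2/r₂ − 1/a_t)] = 1264 m/s.
Δv₂ = v_c2 − v_a = 607.1 m/s.

Δv ≈ 607 m/s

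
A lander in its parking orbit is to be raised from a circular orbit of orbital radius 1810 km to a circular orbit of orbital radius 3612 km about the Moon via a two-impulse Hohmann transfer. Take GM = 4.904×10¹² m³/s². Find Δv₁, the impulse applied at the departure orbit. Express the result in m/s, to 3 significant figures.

r₁ = 1810 km = 1.810×10⁶ m.
r₂ = 3612 km = 3.612×10⁶ m.
Transfer ellipse a_t = (r₁ + r₂)/2 = 2.711×10⁶ m.
At r₁: circular v_c1 = √(μ/r₁) = 1646 m/s; transfer-perilune v_p = √[μ(2/r₁ − 1/a_t)] = 1900 m/s.
Δv₁ = v_p − v_c1 = 253.9 m/s.

Δv ≈ 254 m/s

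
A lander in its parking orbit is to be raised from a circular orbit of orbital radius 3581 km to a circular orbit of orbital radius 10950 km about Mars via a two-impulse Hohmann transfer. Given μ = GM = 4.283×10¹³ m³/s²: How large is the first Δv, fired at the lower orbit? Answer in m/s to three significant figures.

r₁ = 3581 km = 3.581×10⁶ m.
r₂ = 10950 km = 1.095×10⁷ m.
Transfer ellipse a_t = (r₁ + r₂)/2 = 7.266×10⁶ m.
At r₁: circular v_c1 = √(μ/r₁) = 3458 m/s; transfer-periapsis v_p = √[μ(2/r₁ − 1/a_t)] = 4246 m/s.
Δv₁ = v_p − v_c1 = 787.3 m/s.

Δv ≈ 787 m/s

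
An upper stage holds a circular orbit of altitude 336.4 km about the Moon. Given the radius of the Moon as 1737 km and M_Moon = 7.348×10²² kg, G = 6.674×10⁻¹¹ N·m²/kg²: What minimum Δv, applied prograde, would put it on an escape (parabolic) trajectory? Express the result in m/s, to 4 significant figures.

μ = GM = 6.674×10⁻¹¹ × 7.348×10²² = 4.904×10¹² m³/s².
r = 1737 + 336.4 = 2073.4 km = 2.0734×10⁶ m.
Circular speed v_c = √(μ/r) = 1538 m/s.
Escape speed v_esc = √(2μ/r) = √2 × v_c = 2175 m/s.
Δv = v_esc − v_c = 637.0 m/s.

Δv ≈ 637.0 m/s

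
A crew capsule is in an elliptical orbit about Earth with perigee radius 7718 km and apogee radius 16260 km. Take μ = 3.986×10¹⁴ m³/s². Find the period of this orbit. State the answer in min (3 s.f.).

T ≈ 218 min

Semi-major axis a = (r_p + r_a)/2 = (7718.0 + 16260)/2 = 11989 km = 1.199×10⁷ m.
By Kepler's third law T = 2π√(a³/μ) = 2π × 2.079×10³ = 1.306×10⁴ s.
= 217.7 min.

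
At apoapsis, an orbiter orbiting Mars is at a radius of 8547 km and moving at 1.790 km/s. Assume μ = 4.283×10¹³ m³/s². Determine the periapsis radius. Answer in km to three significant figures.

periapsis radius ≈ 4020 km

r_a = 8.547×10⁶ m.
Specific energy ε = v²/2 − μ/r = -3.409×10⁶ J/kg, so a = −μ/(2ε) = 6.282×10⁶ m.
The apsides satisfy r_p + r_a = 2a, so the periapsis radius is 2a − r_a = 4.017×10⁶ m = 4016.6 km.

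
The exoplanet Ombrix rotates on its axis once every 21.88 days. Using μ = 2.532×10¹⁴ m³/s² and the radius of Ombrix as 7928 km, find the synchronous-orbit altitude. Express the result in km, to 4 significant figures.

T = 21.88 days = 1.890×10⁶ s.
A synchronous orbit has period T, so by Kepler's third law a = (μT²/4π²)^(1/3).
μT²/4π² = 2.532×10¹⁴ × (1.890×10⁶)² / 39.48 = 2.292×10²⁵ m³.
a = 2.841×10⁸ m = 2.8406×10⁵ km.
Altitude h = a − R = 2.8406×10⁵ − 7928 = 2.7613×10⁵ km.

h_sync ≈ 2.761×10⁵ km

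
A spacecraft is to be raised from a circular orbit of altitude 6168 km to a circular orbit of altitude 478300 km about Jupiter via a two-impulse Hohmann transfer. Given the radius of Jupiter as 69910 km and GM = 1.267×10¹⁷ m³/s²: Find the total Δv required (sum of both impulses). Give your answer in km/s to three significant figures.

r₁ = 69910 + 6168 = 76078 km = 7.6078×10⁷ m.
r₂ = 69910 + 478300 = 548210 km = 5.4821×10⁸ m.
Transfer ellipse a_t = (r₁ + r₂)/2 = 3.121×10⁸ m.
At r₁: circular v_c1 = √(μ/r₁) = 40810 m/s; transfer-perijove v_p = √[μ(2/r₁ − 1/a_t)] = 54080 m/s.
Δv₁ = v_p − v_c1 = 13270 m/s.
At r₂: circular v_c2 = √(μ/r₂) = 15200 m/s; transfer-apojove v_a = √[μ(2/r₂ − 1/a_t)] = 7505 m/s.
Δv₂ = v_c2 − v_a = 7697 m/s.
Total Δv = Δv₁ + Δv₂ = 20970 m/s = 20.97 km/s.

Δv_total ≈ 21.0 km/s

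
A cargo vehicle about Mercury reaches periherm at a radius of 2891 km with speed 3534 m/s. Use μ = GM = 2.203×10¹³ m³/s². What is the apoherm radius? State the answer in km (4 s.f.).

apoherm radius ≈ 13120 km

r_p = 2.891×10⁶ m.
Specific energy ε = v²/2 − μ/r = -1.376×10⁶ J/kg, so a = −μ/(2ε) = 8.007×10⁶ m.
The apsides satisfy r_p + r_a = 2a, so the apoherm radius is 2a − r_p = 1.312×10⁷ m = 13124 km.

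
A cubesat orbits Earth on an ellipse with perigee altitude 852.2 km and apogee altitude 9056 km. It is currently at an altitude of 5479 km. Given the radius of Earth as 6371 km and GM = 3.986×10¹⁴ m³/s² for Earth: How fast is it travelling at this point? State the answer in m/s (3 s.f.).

r_p = 6371 + 852.2 = 7223.2 km = 7.2232×10⁶ m.
r_a = 6371 + 9056 = 15427 km = 1.5427×10⁷ m.
r = 6371 + 5479 = 11850 km = 1.185×10⁷ m.
Semi-major axis a = (r_p + r_a)/2 = 11325 km = 1.133×10⁷ m.
Vis-viva: v² = μ(2/r − 1/a) = 3.986×10¹⁴ × (1.688×10⁻⁷ − 8.830×10⁻⁸) = 3.208×10⁷ m²/s².
v = 5664 m/s.

v ≈ 5660 m/s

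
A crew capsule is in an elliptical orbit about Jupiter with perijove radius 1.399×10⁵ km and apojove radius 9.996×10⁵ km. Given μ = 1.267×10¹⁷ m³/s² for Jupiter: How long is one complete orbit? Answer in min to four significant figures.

T ≈ 4001 min

Semi-major axis a = (r_p + r_a)/2 = (1.3990×10⁵ + 9.9960×10⁵)/2 = 5.6975×10⁵ km = 5.698×10⁸ m.
By Kepler's third law T = 2π√(a³/μ) = 2π × 3.821×10⁴ = 2.401×10⁵ s.
= 4001 min.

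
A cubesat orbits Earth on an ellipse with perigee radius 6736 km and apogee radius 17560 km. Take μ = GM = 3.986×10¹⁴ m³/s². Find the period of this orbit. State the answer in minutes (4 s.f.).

T ≈ 222.1 minutes

Semi-major axis a = (r_p + r_a)/2 = (6736.0 + 17560)/2 = 12148 km = 1.215×10⁷ m.
By Kepler's third law T = 2π√(a³/μ) = 2π × 2.121×10³ = 1.333×10⁴ s.
= 222.1 minutes.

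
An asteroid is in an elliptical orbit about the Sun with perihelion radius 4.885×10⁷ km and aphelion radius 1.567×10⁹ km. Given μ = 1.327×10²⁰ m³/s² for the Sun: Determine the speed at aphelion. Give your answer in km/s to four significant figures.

v ≈ 2.263 km/s

Semi-major axis a = (r_p + r_a)/2 = 8.0792×10⁸ km = 8.079×10¹¹ m.
Vis-viva: v² = μ(2/r − 1/a) = 1.327×10²⁰ × (1.276×10⁻¹² − 1.238×10⁻¹²) = 5.120×10⁶ m²/s².
v = 2263 m/s = 2.263 km/s.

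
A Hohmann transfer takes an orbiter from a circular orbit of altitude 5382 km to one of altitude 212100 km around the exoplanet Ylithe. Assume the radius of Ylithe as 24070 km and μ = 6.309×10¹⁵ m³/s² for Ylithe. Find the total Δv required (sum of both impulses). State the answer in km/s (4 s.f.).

r₁ = 24070 + 5382 = 29452 km = 2.9452×10⁷ m.
r₂ = 24070 + 212100 = 236170 km = 2.3617×10⁸ m.
Transfer ellipse a_t = (r₁ + r₂)/2 = 1.328×10⁸ m.
At r₁: circular v_c1 = √(μ/r₁) = 14640 m/s; transfer-periapsis v_p = √[μ(2/r₁ − 1/a_t)] = 19520 m/s.
Δv₁ = v_p − v_c1 = 4881 m/s.
At r₂: circular v_c2 = √(μ/r₂) = 5169 m/s; transfer-apoapsis v_a = √[μ(2/r₂ − 1/a_t)] = 2434 m/s.
Δv₂ = v_c2 − v_a = 2735 m/s.
Total Δv = Δv₁ + Δv₂ = 7616 m/s = 7.616 km/s.

Δv_total ≈ 7.616 km/s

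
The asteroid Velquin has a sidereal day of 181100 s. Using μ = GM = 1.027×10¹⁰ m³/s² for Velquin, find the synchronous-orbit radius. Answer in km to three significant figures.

A synchronous orbit has period T, so by Kepler's third law a = (μT²/4π²)^(1/3).
μT²/4π² = 1.027×10¹⁰ × (1.811×10⁵)² / 39.48 = 8.532×10¹⁸ m³.
a = 2.043×10⁶ m = 2043.4 km.

r_sync ≈ 2040 km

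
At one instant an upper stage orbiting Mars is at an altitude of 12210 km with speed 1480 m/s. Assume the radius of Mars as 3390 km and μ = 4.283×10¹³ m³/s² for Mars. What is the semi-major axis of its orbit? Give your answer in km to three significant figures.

r = 3390 + 12210 = 15600 km = 1.560×10⁷ m.
Specific orbital energy ε = v²/2 − μ/r = (1480)²/2 − 4.283×10¹³/1.560×10⁷ = -1.650×10⁶ J/kg.
Since ε = −μ/(2a), a = −μ/(2ε) = 1.298×10⁷ m = 12976 km.

a ≈ 13000 km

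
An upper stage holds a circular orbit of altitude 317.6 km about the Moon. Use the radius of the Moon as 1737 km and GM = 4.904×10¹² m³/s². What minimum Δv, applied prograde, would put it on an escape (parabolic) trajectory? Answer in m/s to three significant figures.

Δv ≈ 640 m/s

r = 1737 + 317.6 = 2054.6 km = 2.0546×10⁶ m.
Circular speed v_c = √(μ/r) = 1545 m/s.
Escape speed v_esc = √(2μ/r) = √2 × v_c = 2185 m/s.
Δv = v_esc − v_c = 639.9 m/s.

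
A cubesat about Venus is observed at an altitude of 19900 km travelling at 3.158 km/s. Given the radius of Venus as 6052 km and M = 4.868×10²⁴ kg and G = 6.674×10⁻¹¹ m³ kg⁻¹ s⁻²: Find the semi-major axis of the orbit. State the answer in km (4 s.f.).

μ = GM = 6.674×10⁻¹¹ × 4.868×10²⁴ = 3.249×10¹⁴ m³/s².
r = 6052 + 19900 = 25952 km = 2.595×10⁷ m.
Vis-viva rearranged: 1/a = 2/r − v²/μ = 7.707×10⁻⁸ − 3.070×10⁻⁸ = 4.637×10⁻⁸ m⁻¹.
a = 2.157×10⁷ m = 21566 km.

a ≈ 21570 km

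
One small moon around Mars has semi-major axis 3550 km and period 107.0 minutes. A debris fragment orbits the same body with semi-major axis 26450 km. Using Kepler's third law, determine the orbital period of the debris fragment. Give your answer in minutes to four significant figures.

Kepler's third law: T² ∝ a³, so T₂ = T₁ (a₂/a₁)^(3/2).
a₂/a₁ = 7.451, (a₂/a₁)^(3/2) = 20.34.
T₂ = 107.0 × 20.34 = 2176 minutes.

T₂ ≈ 2176 minutes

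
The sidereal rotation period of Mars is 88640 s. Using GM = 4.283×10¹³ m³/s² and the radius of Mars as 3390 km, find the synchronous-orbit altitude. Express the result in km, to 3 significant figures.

A synchronous orbit has period T, so by Kepler's third law a = (μT²/4π²)^(1/3).
μT²/4π² = 4.283×10¹³ × (8.864×10⁴)² / 39.48 = 8.524×10²¹ m³.
a = 2.043×10⁷ m = 20428 km.
Altitude h = a − R = 20428 − 3390 = 17038 km.

h_sync ≈ 17000 km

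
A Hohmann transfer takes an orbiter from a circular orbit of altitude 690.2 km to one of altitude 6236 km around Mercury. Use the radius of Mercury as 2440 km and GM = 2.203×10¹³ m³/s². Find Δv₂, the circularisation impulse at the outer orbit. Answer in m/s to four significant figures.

r₁ = 2440 + 690.2 = 3130.2 km = 3.1302×10⁶ m.
r₂ = 2440 + 6236 = 8676.0 km = 8.6760×10⁶ m.
Transfer ellipse a_t = (r₁ + r₂)/2 = 5.903×10⁶ m.
At r₁: circular v_c1 = √(μ/r₁) = 2653 m/s; transfer-periherm v_p = √[μ(2/r₁ − 1/a_t)] = 3216 m/s.
At r₂: circular v_c2 = √(μ/r₂) = 1593 m/s; transfer-apoherm v_a = √[μ(2/r₂ − 1/a_t)] = 1160 m/s.
Δv₂ = v_c2 − v_a = 433.1 m/s.

Δv ≈ 433.1 m/s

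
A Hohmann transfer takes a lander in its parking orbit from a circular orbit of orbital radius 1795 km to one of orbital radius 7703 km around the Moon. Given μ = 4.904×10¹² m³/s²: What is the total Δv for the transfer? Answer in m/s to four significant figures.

r₁ = 1795 km = 1.795×10⁶ m.
r₂ = 7703 km = 7.703×10⁶ m.
Transfer ellipse a_t = (r₁ + r₂)/2 = 4.749×10⁶ m.
At r₁: circular v_c1 = √(μ/r₁) = 1653 m/s; transfer-perilune v_p = √[μ(2/r₁ − 1/a_t)] = 2105 m/s.
Δv₁ = v_p − v_c1 = 452.2 m/s.
At r₂: circular v_c2 = √(μ/r₂) = 797.9 m/s; transfer-apolune v_a = √[μ(2/r₂ − 1/a_t)] = 490.5 m/s.
Δv₂ = v_c2 − v_a = 307.4 m/s.
Total Δv = Δv₁ + Δv₂ = 759.6 m/s.

Δv_total ≈ 759.6 m/s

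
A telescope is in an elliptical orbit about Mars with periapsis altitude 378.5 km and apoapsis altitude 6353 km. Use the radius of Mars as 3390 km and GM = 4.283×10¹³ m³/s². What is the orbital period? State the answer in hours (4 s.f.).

T ≈ 4.683 hours

r_p = 3390 + 378.5 = 3768.5 km = 3.7685×10⁶ m.
r_a = 3390 + 6353 = 9743.0 km = 9.7430×10⁶ m.
Semi-major axis a = (r_p + r_a)/2 = (3768.5 + 9743.0)/2 = 6755.8 km = 6.756×10⁶ m.
By Kepler's third law T = 2π√(a³/μ) = 2π × 2.683×10³ = 1.686×10⁴ s.
= 4.683 hours.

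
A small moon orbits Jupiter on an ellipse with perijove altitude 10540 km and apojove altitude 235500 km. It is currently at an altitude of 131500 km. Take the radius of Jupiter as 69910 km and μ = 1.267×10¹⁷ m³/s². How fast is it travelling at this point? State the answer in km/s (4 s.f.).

r_p = 69910 + 10540 = 80450 km = 8.0450×10⁷ m.
r_a = 69910 + 235500 = 305410 km = 3.0541×10⁸ m.
r = 69910 + 131500 = 2.0141×10⁵ km = 2.014×10⁸ m.
Semi-major axis a = (r_p + r_a)/2 = 1.9293×10⁵ km = 1.929×10⁸ m.
Vis-viva: v² = μ(2/r − 1/a) = 1.267×10¹⁷ × (9.930×10⁻⁹ − 5.183×10⁻⁹) = 6.014×10⁸ m²/s².
v = 24520 m/s = 24.52 km/s.

v ≈ 24.52 km/s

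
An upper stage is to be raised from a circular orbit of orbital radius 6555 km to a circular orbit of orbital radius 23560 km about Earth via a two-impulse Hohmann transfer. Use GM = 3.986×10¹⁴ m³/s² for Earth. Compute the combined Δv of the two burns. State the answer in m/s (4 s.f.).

Δv_total ≈ 3356 m/s

r₁ = 6555 km = 6.555×10⁶ m.
r₂ = 23560 km = 2.356×10⁷ m.
Transfer ellipse a_t = (r₁ + r₂)/2 = 1.506×10⁷ m.
At r₁: circular v_c1 = √(μ/r₁) = 7798 m/s; transfer-perigee v_p = √[μ(2/r₁ − 1/a_t)] = 9754 m/s.
Δv₁ = v_p − v_c1 = 1956 m/s.
At r₂: circular v_c2 = √(μ/r₂) = 4113 m/s; transfer-apogee v_a = √[μ(2/r₂ − 1/a_t)] = 2714 m/s.
Δv₂ = v_c2 − v_a = 1399 m/s.
Total Δv = Δv₁ + Δv₂ = 3356 m/s.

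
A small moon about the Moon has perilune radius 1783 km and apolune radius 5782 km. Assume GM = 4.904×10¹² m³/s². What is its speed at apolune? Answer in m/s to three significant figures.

v ≈ 632 m/s

Semi-major axis a = (r_p + r_a)/2 = 3782.5 km = 3.782×10⁶ m.
Vis-viva: v² = μ(2/r − 1/a) = 4.904×10¹² × (3.459×10⁻⁷ − 2.644×10⁻⁷) = 3.998×10⁵ m²/s².
v = 632.3 m/s.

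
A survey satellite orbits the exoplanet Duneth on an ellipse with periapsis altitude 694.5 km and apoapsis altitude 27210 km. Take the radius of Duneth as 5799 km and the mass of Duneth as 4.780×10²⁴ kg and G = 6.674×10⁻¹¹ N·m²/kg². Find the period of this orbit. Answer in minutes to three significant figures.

T ≈ 515 minutes

μ = GM = 6.674×10⁻¹¹ × 4.780×10²⁴ = 3.190×10¹⁴ m³/s².
r_p = 5799 + 694.5 = 6493.5 km = 6.4935×10⁶ m.
r_a = 5799 + 27210 = 33009 km = 3.3009×10⁷ m.
Semi-major axis a = (r_p + r_a)/2 = (6493.5 + 33009)/2 = 19751 km = 1.975×10⁷ m.
By Kepler's third law T = 2π√(a³/μ) = 2π × 4.915×10³ = 3.088×10⁴ s.
= 514.7 minutes.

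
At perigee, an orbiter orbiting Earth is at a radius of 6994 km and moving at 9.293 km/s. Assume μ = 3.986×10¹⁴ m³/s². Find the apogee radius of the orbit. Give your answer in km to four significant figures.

apogee radius ≈ 21870 km

r_p = 6.994×10⁶ m.
Specific energy ε = v²/2 − μ/r = -1.381×10⁷ J/kg, so a = −μ/(2ε) = 1.443×10⁷ m.
The apsides satisfy r_p + r_a = 2a, so the apogee radius is 2a − r_p = 2.187×10⁷ m = 21865 km.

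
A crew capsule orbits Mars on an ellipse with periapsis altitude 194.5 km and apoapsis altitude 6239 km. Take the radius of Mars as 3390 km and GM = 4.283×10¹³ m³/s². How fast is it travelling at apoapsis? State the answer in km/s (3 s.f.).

r_p = 3390 + 194.5 = 3584.5 km = 3.5845×10⁶ m.
r_a = 3390 + 6239 = 9629.0 km = 9.6290×10⁶ m.
Semi-major axis a = (r_p + r_a)/2 = 6606.8 km = 6.607×10⁶ m.
Vis-viva: v² = μ(2/r − 1/a) = 4.283×10¹³ × (2.077×10⁻⁷ − 1.514×10⁻⁷) = 2.413×10⁶ m²/s².
v = 1553 m/s = 1.553 km/s.

v ≈ 1.55 km/s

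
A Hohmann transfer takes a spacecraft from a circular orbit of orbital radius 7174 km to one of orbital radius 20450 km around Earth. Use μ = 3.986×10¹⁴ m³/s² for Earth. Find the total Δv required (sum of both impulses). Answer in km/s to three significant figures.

Δv_total ≈ 2.85 km/s

r₁ = 7174 km = 7.174×10⁶ m.
r₂ = 20450 km = 2.045×10⁷ m.
Transfer ellipse a_t = (r₁ + r₂)/2 = 1.381×10⁷ m.
At r₁: circular v_c1 = √(μ/r₁) = 7454 m/s; transfer-perigee v_p = √[μ(2/r₁ − 1/a_t)] = 9070 m/s.
Δv₁ = v_p − v_c1 = 1616 m/s.
At r₂: circular v_c2 = √(μ/r₂) = 4415 m/s; transfer-apogee v_a = √[μ(2/r₂ − 1/a_t)] = 3182 m/s.
Δv₂ = v_c2 − v_a = 1233 m/s.
Total Δv = Δv₁ + Δv₂ = 2849 m/s = 2.849 km/s.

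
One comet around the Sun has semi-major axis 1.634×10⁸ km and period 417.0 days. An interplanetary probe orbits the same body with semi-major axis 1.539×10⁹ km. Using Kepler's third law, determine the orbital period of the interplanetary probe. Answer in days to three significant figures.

T₂ ≈ 12100 days

Kepler's third law: T² ∝ a³, so T₂ = T₁ (a₂/a₁)^(3/2).
a₂/a₁ = 9.419, (a₂/a₁)^(3/2) = 28.91.
T₂ = 417.0 × 28.91 = 12050 days.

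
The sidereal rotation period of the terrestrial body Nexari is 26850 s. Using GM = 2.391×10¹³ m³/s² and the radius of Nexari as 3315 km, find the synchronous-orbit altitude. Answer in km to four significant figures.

A synchronous orbit has period T, so by Kepler's third law a = (μT²/4π²)^(1/3).
μT²/4π² = 2.391×10¹³ × (2.685×10⁴)² / 39.48 = 4.366×10²⁰ m³.
a = 7.586×10⁶ m = 7586.4 km.
Altitude h = a − R = 7586.4 − 3315 = 4271.4 km.

h_sync ≈ 4271 km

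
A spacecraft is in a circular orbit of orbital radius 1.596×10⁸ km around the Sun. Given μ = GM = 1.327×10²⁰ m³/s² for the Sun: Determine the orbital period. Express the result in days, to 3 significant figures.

T ≈ 403 days

r = 1.596×10⁸ km = 1.596×10¹¹ m.
Kepler's third law: T = 2π√(r³/μ) = 2π√((1.596×10¹¹)³ / 1.327×10²⁰).
r³/μ = 3.064×10¹³ s², so T = 2π × 5.535×10⁶ = 3.478×10⁷ s.
Converting: 3.478×10⁷ s ÷ 86400 = 402.5 days.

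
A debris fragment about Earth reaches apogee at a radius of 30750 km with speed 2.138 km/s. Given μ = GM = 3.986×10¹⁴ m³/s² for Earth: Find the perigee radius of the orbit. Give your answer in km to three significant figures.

r_a = 3.075×10⁷ m.
Specific energy ε = v²/2 − μ/r = -1.068×10⁷ J/kg, so a = −μ/(2ε) = 1.867×10⁷ m.
The apsides satisfy r_p + r_a = 2a, so the perigee radius is 2a − r_a = 6.582×10⁶ m = 6582.3 km.

perigee radius ≈ 6580 km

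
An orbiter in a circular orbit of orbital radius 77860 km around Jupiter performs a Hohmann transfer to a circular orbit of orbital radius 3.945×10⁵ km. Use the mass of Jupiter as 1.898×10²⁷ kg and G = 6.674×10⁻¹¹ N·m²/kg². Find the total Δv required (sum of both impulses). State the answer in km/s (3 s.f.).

μ = GM = 6.674×10⁻¹¹ × 1.898×10²⁷ = 1.267×10¹⁷ m³/s².
r₁ = 77860 km = 7.786×10⁷ m.
r₂ = 3.945×10⁵ km = 3.945×10⁸ m.
Transfer ellipse a_t = (r₁ + r₂)/2 = 2.362×10⁸ m.
At r₁: circular v_c1 = √(μ/r₁) = 40340 m/s; transfer-perijove v_p = √[μ(2/r₁ − 1/a_t)] = 52130 m/s.
Δv₁ = v_p − v_c1 = 11790 m/s.
At r₂: circular v_c2 = √(μ/r₂) = 17920 m/s; transfer-apojove v_a = √[μ(2/r₂ − 1/a_t)] = 10290 m/s.
Δv₂ = v_c2 − v_a = 7631 m/s.
Total Δv = Δv₁ + Δv₂ = 19430 m/s = 19.43 km/s.

Δv_total ≈ 19.4 km/s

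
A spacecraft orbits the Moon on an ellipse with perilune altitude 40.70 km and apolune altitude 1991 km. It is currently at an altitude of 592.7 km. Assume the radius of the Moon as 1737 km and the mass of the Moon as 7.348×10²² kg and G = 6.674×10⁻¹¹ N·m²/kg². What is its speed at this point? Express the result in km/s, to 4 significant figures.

v ≈ 1.558 km/s

μ = GM = 6.674×10⁻¹¹ × 7.348×10²² = 4.904×10¹² m³/s².
r_p = 1737 + 40.70 = 1777.7 km = 1.7777×10⁶ m.
r_a = 1737 + 1991 = 3728.0 km = 3.7280×10⁶ m.
r = 1737 + 592.7 = 2329.7 km = 2.330×10⁶ m.
Semi-major axis a = (r_p + r_a)/2 = 2752.8 km = 2.753×10⁶ m.
Vis-viva: v² = μ(2/r − 1/a) = 4.904×10¹² × (8.585×10⁻⁷ − 3.633×10⁻⁷) = 2.429×10⁶ m²/s².
v = 1558 m/s = 1.558 km/s.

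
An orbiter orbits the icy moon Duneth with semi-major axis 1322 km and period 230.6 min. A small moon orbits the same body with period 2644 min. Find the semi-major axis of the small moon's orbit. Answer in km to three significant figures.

a₂ ≈ 6720 km

Kepler's third law: a³ ∝ T², so a₂ = a₁ (T₂/T₁)^(2/3).
T₂/T₁ = 11.47, (T₂/T₁)^(2/3) = 5.085.
a₂ = 1322 × 5.085 = 6722 km.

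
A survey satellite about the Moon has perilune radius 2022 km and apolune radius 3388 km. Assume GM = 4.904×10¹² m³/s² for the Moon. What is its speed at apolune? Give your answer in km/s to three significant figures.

Semi-major axis a = (r_p + r_a)/2 = 2705.0 km = 2.705×10⁶ m.
Vis-viva: v² = μ(2/r − 1/a) = 4.904×10¹² × (5.903×10⁻⁷ − 3.697×10⁻⁷) = 1.082×10⁶ m²/s².
v = 1040 m/s = 1.040 km/s.

v ≈ 1.04 km/s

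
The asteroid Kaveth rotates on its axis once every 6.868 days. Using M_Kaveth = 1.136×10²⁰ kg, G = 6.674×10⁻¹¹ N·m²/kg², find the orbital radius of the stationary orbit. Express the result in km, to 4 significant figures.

r_sync ≈ 4074 km

μ = GM = 6.674×10⁻¹¹ × 1.136×10²⁰ = 7.582×10⁹ m³/s².
T = 6.868 days = 5.934×10⁵ s.
A synchronous orbit has period T, so by Kepler's third law a = (μT²/4π²)^(1/3).
μT²/4π² = 7.582×10⁹ × (5.934×10⁵)² / 39.48 = 6.762×10¹⁹ m³.
a = 4.074×10⁶ m = 4074.1 km.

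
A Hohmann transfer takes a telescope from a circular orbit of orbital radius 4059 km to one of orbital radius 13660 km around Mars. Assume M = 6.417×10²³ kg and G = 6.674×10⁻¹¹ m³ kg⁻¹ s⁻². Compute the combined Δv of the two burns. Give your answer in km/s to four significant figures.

μ = GM = 6.674×10⁻¹¹ × 6.417×10²³ = 4.283×10¹³ m³/s².
r₁ = 4059 km = 4.059×10⁶ m.
r₂ = 13660 km = 1.366×10⁷ m.
Transfer ellipse a_t = (r₁ + r₂)/2 = 8.860×10⁶ m.
At r₁: circular v_c1 = √(μ/r₁) = 3248 m/s; transfer-periapsis v_p = √[μ(2/r₁ − 1/a_t)] = 4033 m/s.
Δv₁ = v_p − v_c1 = 785.1 m/s.
At r₂: circular v_c2 = √(μ/r₂) = 1771 m/s; transfer-apoapsis v_a = √[μ(2/r₂ − 1/a_t)] = 1199 m/s.
Δv₂ = v_c2 − v_a = 572.2 m/s.
Total Δv = Δv₁ + Δv₂ = 1357 m/s = 1.357 km/s.

Δv_total ≈ 1.357 km/s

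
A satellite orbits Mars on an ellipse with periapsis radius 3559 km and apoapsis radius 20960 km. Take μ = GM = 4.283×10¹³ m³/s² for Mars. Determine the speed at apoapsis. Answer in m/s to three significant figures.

Semi-major axis a = (r_p + r_a)/2 = 12260 km = 1.226×10⁷ m.
Vis-viva: v² = μ(2/r − 1/a) = 4.283×10¹³ × (9.542×10⁻⁸ − 8.157×10⁻⁸) = 5.932×10⁵ m²/s².
v = 770.2 m/s.

v ≈ 770 m/s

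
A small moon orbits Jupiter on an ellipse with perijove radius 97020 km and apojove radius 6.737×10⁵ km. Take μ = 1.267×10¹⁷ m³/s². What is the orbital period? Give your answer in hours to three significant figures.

T ≈ 37.1 hours

Semi-major axis a = (r_p + r_a)/2 = (97020 + 6.7370×10⁵)/2 = 3.8536×10⁵ km = 3.854×10⁸ m.
By Kepler's third law T = 2π√(a³/μ) = 2π × 2.125×10⁴ = 1.335×10⁵ s.
= 37.09 hours.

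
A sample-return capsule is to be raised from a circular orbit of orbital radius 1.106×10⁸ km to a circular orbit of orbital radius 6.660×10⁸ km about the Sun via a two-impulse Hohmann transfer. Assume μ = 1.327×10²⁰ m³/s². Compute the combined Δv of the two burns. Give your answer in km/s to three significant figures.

Δv_total ≈ 17.3 km/s

r₁ = 1.106×10⁸ km = 1.106×10¹¹ m.
r₂ = 6.660×10⁸ km = 6.660×10¹¹ m.
Transfer ellipse a_t = (r₁ + r₂)/2 = 3.883×10¹¹ m.
At r₁: circular v_c1 = √(μ/r₁) = 34640 m/s; transfer-perihelion v_p = √[μ(2/r₁ − 1/a_t)] = 45360 m/s.
Δv₁ = v_p − v_c1 = 10730 m/s.
At r₂: circular v_c2 = √(μ/r₂) = 14120 m/s; transfer-aphelion v_a = √[μ(2/r₂ − 1/a_t)] = 7533 m/s.
Δv₂ = v_c2 − v_a = 6582 m/s.
Total Δv = Δv₁ + Δv₂ = 17310 m/s = 17.31 km/s.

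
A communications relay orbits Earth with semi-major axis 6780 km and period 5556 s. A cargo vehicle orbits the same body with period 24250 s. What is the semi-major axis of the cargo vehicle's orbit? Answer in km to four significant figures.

a₂ ≈ 18110 km

Kepler's third law: a³ ∝ T², so a₂ = a₁ (T₂/T₁)^(2/3).
T₂/T₁ = 4.365, (T₂/T₁)^(2/3) = 2.671.
a₂ = 6780 × 2.671 = 18110 km.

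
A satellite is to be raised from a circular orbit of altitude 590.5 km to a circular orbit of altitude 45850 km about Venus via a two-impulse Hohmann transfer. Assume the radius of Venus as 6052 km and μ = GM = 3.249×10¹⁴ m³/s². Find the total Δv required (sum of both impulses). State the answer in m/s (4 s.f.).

Δv_total ≈ 3629 m/s

r₁ = 6052 + 590.5 = 6642.5 km = 6.6425×10⁶ m.
r₂ = 6052 + 45850 = 51902 km = 5.1902×10⁷ m.
Transfer ellipse a_t = (r₁ + r₂)/2 = 2.927×10⁷ m.
At r₁: circular v_c1 = √(μ/r₁) = 6994 m/s; transfer-periapsis v_p = √[μ(2/r₁ − 1/a_t)] = 9313 m/s.
Δv₁ = v_p − v_c1 = 2319 m/s.
At r₂: circular v_c2 = √(μ/r₂) = 2502 m/s; transfer-apoapsis v_a = √[μ(2/r₂ − 1/a_t)] = 1192 m/s.
Δv₂ = v_c2 − v_a = 1310 m/s.
Total Δv = Δv₁ + Δv₂ = 3629 m/s.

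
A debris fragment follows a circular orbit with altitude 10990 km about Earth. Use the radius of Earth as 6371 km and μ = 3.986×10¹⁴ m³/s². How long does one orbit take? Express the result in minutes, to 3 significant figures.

T ≈ 379 minutes

r = 6371 + 10990 = 17361 km = 1.7361×10⁷ m.
Kepler's third law: T = 2π√(r³/μ) = 2π√((1.736×10⁷)³ / 3.986×10¹⁴).
r³/μ = 1.313×10⁷ s², so T = 2π × 3.623×10³ = 2.277×10⁴ s.
Converting: 2.277×10⁴ s ÷ 60.00 = 379.4 minutes.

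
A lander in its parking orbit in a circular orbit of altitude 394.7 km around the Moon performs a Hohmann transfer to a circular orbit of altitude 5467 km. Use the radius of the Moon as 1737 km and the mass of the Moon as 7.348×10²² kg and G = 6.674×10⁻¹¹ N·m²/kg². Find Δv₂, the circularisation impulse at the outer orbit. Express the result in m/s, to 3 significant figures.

Δv ≈ 268 m/s

μ = GM = 6.674×10⁻¹¹ × 7.348×10²² = 4.904×10¹² m³/s².
r₁ = 1737 + 394.7 = 2131.7 km = 2.1317×10⁶ m.
r₂ = 1737 + 5467 = 7204.0 km = 7.2040×10⁶ m.
Transfer ellipse a_t = (r₁ + r₂)/2 = 4.668×10⁶ m.
At r₁: circular v_c1 = √(μ/r₁) = 1517 m/s; transfer-perilune v_p = √[μ(2/r₁ − 1/a_t)] = 1884 m/s.
At r₂: circular v_c2 = √(μ/r₂) = 825.1 m/s; transfer-apolune v_a = √[μ(2/r₂ − 1/a_t)] = 557.6 m/s.
Δv₂ = v_c2 − v_a = 267.5 m/s.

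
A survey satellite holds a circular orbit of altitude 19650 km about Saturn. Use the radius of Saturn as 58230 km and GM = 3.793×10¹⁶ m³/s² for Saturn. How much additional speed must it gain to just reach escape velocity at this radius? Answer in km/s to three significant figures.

Δv ≈ 9.14 km/s

r = 58230 + 19650 = 77880 km = 7.7880×10⁷ m.
Circular speed v_c = √(μ/r) = 22070 m/s.
Escape speed v_esc = √(2μ/r) = √2 × v_c = 31210 m/s.
Δv = v_esc − v_c = 9141 m/s = 9.141 km/s.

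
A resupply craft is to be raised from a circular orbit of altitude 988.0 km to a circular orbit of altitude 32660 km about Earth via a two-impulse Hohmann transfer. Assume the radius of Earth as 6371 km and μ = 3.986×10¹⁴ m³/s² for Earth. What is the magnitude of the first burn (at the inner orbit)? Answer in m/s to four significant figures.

r₁ = 6371 + 988.0 = 7359.0 km = 7.3590×10⁶ m.
r₂ = 6371 + 32660 = 39031 km = 3.9031×10⁷ m.
Transfer ellipse a_t = (r₁ + r₂)/2 = 2.320×10⁷ m.
At r₁: circular v_c1 = √(μ/r₁) = 7360 m/s; transfer-perigee v_p = √[μ(2/r₁ − 1/a_t)] = 9547 m/s.
Δv₁ = v_p − v_c1 = 2187 m/s.

Δv ≈ 2187 m/s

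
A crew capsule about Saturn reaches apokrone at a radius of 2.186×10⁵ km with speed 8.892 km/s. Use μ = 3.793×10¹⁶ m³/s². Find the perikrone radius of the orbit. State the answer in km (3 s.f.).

r_a = 2.186×10⁸ m.
Specific energy ε = v²/2 − μ/r = -1.340×10⁸ J/kg, so a = −μ/(2ε) = 1.416×10⁸ m.
The apsides satisfy r_p + r_a = 2a, so the perikrone radius is 2a − r_a = 6.450×10⁷ m = 64503 km.

perikrone radius ≈ 64500 km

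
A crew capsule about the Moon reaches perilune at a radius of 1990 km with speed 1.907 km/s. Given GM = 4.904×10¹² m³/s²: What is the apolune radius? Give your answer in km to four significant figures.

apolune radius ≈ 5601 km

r_p = 1.990×10⁶ m.
Specific energy ε = v²/2 − μ/r = -6.460×10⁵ J/kg, so a = −μ/(2ε) = 3.796×10⁶ m.
The apsides satisfy r_p + r_a = 2a, so the apolune radius is 2a − r_p = 5.601×10⁶ m = 5601.4 km.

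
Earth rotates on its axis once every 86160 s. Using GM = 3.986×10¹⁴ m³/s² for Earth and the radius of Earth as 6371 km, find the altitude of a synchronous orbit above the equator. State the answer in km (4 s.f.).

h_sync ≈ 35790 km

A synchronous orbit has period T, so by Kepler's third law a = (μT²/4π²)^(1/3).
μT²/4π² = 3.986×10¹⁴ × (8.616×10⁴)² / 39.48 = 7.495×10²² m³.
a = 4.216×10⁷ m = 42163 km.
Altitude h = a − R = 42163 − 6371 = 35792 km.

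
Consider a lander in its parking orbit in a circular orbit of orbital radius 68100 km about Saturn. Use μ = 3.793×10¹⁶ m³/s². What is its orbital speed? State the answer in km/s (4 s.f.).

r = 68100 km = 6.810×10⁷ m.
For a circular orbit v = √(μ/r) = √(3.793×10¹⁶ / 6.810×10⁷) = √(5.570×10⁸) = 23600 m/s.
That is 23.60 km/s.

v ≈ 23.60 km/s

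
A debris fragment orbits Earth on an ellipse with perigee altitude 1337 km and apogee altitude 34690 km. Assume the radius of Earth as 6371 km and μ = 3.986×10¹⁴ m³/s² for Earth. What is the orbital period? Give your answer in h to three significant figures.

r_p = 6371 + 1337 = 7708.0 km = 7.7080×10⁶ m.
r_a = 6371 + 34690 = 41061 km = 4.1061×10⁷ m.
Semi-major axis a = (r_p + r_a)/2 = (7708.0 + 41061)/2 = 24384 km = 2.438×10⁷ m.
By Kepler's third law T = 2π√(a³/μ) = 2π × 6.031×10³ = 3.790×10⁴ s.
= 10.53 h.

T ≈ 10.5 h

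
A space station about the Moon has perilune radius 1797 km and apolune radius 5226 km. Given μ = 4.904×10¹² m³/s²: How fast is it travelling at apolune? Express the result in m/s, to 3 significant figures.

Semi-major axis a = (r_p + r_a)/2 = 3511.5 km = 3.512×10⁶ m.
Vis-viva: v² = μ(2/r − 1/a) = 4.904×10¹² × (3.827×10⁻⁷ − 2.848×10⁻⁷) = 4.802×10⁵ m²/s².
v = 693.0 m/s.

v ≈ 693 m/s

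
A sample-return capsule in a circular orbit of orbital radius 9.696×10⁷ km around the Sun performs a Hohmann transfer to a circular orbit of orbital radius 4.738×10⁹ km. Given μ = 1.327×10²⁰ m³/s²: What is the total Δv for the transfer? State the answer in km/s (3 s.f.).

r₁ = 9.696×10⁷ km = 9.696×10¹⁰ m.
r₂ = 4.738×10⁹ km = 4.738×10¹² m.
Transfer ellipse a_t = (r₁ + r₂)/2 = 2.417×10¹² m.
At r₁: circular v_c1 = √(μ/r₁) = 36990 m/s; transfer-perihelion v_p = √[μ(2/r₁ − 1/a_t)] = 51790 m/s.
Δv₁ = v_p − v_c1 = 14800 m/s.
At r₂: circular v_c2 = √(μ/r₂) = 5292 m/s; transfer-aphelion v_a = √[μ(2/r₂ − 1/a_t)] = 1060 m/s.
Δv₂ = v_c2 − v_a = 4232 m/s.
Total Δv = Δv₁ + Δv₂ = 19030 m/s = 19.03 km/s.

Δv_total ≈ 19.0 km/s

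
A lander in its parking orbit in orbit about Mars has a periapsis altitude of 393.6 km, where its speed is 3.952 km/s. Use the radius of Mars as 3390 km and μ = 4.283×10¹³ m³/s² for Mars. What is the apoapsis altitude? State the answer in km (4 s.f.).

r_p = 3390 + 393.6 = 3783.6 km = 3.784×10⁶ m.
Specific energy ε = v²/2 − μ/r = -3.511×10⁶ J/kg, so a = −μ/(2ε) = 6.100×10⁶ m.
The apsides satisfy r_p + r_a = 2a, so the apoapsis radius is 2a − r_p = 8.416×10⁶ m = 8416.1 km.
Apoapsis altitude = 8416.1 − 3390 = 5026.1 km.

apoapsis altitude ≈ 5026 km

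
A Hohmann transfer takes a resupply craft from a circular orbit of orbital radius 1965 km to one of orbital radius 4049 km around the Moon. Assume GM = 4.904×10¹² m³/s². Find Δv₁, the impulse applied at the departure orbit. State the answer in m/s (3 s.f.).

r₁ = 1965 km = 1.965×10⁶ m.
r₂ = 4049 km = 4.049×10⁶ m.
Transfer ellipse a_t = (r₁ + r₂)/2 = 3.007×10⁶ m.
At r₁: circular v_c1 = √(μ/r₁) = 1580 m/s; transfer-perilune v_p = √[μ(2/r₁ − 1/a_t)] = 1833 m/s.
Δv₁ = v_p − v_c1 = 253.4 m/s.

Δv ≈ 253 m/s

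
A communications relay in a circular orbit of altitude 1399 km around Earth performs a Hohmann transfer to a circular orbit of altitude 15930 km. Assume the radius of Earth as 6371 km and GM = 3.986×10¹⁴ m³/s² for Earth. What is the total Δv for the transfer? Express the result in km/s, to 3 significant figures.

Δv_total ≈ 2.75 km/s

r₁ = 6371 + 1399 = 7770.0 km = 7.7700×10⁶ m.
r₂ = 6371 + 15930 = 22301 km = 2.2301×10⁷ m.
Transfer ellipse a_t = (r₁ + r₂)/2 = 1.504×10⁷ m.
At r₁: circular v_c1 = √(μ/r₁) = 7162 m/s; transfer-perigee v_p = √[μ(2/r₁ − 1/a_t)] = 8723 m/s.
Δv₁ = v_p − v_c1 = 1561 m/s.
At r₂: circular v_c2 = √(μ/r₂) = 4228 m/s; transfer-apogee v_a = √[μ(2/r₂ − 1/a_t)] = 3039 m/s.
Δv₂ = v_c2 − v_a = 1189 m/s.
Total Δv = Δv₁ + Δv₂ = 2749 m/s = 2.749 km/s.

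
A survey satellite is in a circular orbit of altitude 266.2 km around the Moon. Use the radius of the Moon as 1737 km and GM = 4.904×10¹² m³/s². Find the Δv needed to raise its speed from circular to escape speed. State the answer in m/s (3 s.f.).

Δv ≈ 648 m/s

r = 1737 + 266.2 = 2003.2 km = 2.0032×10⁶ m.
Circular speed v_c = √(μ/r) = 1565 m/s.
Escape speed v_esc = √(2μ/r) = √2 × v_c = 2213 m/s.
Δv = v_esc − v_c = 648.1 m/s.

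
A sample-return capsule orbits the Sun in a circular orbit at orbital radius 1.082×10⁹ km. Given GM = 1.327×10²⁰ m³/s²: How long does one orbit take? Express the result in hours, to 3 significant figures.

r = 1.082×10⁹ km = 1.082×10¹² m.
Kepler's third law: T = 2π√(r³/μ) = 2π√((1.082×10¹²)³ / 1.327×10²⁰).
r³/μ = 9.546×10¹⁵ s², so T = 2π × 9.770×10⁷ = 6.139×10⁸ s.
Converting: 6.139×10⁸ s ÷ 3600 = 1.705×10⁵ hours.

T ≈ 171000 hours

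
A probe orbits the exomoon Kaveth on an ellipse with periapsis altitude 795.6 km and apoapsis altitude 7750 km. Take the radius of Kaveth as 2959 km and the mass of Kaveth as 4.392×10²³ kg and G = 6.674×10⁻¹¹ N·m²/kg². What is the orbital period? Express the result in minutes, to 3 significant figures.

μ = GM = 6.674×10⁻¹¹ × 4.392×10²³ = 2.931×10¹³ m³/s².
r_p = 2959 + 795.6 = 3754.6 km = 3.7546×10⁶ m.
r_a = 2959 + 7750 = 10709 km = 1.0709×10⁷ m.
Semi-major axis a = (r_p + r_a)/2 = (3754.6 + 10709)/2 = 7231.8 km = 7.232×10⁶ m.
By Kepler's third law T = 2π√(a³/μ) = 2π × 3.592×10³ = 2.257×10⁴ s.
= 376.2 minutes.

T ≈ 376 minutes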